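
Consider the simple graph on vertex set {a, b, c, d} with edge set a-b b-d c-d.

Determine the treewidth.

1

A width-1 tree decomposition is:
Bags: B1 = {b, d}  B2 = {c, d}  B3 = {a, b}
Tree: B1–B2, B1–B3
The largest bag has 2 vertices, giving width 1; this decomposition certifies tw(G) ≤ 1. Since G has at least one edge (e.g. b–d), it is not an edgeless graph, so tw(G) ≥ 1. Therefore the treewidth is 1.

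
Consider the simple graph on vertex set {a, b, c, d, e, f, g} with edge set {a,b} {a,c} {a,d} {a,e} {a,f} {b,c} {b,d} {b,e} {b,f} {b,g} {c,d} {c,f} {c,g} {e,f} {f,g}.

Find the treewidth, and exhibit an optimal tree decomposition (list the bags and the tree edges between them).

Every bag has size at most 4, so the width is 4 − 1 = 3 and tw(G) ≤ 3. On the other hand G contains the 4-clique {a, b, c, d}. A clique must lie in a single bag of any decomposition, so no decomposition can have width below 3. Therefore the treewidth is 3.

Treewidth 3.
One optimal decomposition is:
Bags: B1 = {a, b, c, f}  B2 = {b, c, f, g}  B3 = {a, b, c, d}  B4 = {a, b, e, f}
Tree: B1–B2, B1–B3, B1–B4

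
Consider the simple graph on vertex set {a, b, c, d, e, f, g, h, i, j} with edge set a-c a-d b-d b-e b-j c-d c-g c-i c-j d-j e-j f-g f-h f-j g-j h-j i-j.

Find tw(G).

2

A width-2 tree decomposition is:
Bags: B1 = {c, g, j}  B2 = {c, d, j}  B3 = {f, g, j}  B4 = {f, h, j}  B5 = {b, d, j}  B6 = {c, i, j}  B7 = {a, c, d}  B8 = {b, e, j}
Tree: B1–B2, B1–B3, B3–B4, B2–B5, B1–B6, B2–B7, B5–B8
Each bag holds 3 vertices, so the decomposition has width 2, which upper-bounds the treewidth. On the other hand G contains the 3-clique {f, g, j}. A clique must lie in a single bag of any decomposition, so no decomposition can have width below 2. Combining the bounds, tw(G) = 2.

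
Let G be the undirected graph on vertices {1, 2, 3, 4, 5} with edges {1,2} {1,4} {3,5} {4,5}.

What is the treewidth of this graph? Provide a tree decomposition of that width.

Treewidth 1.
One optimal decomposition is:
Bags: B1 = {1, 4}  B2 = {4, 5}  B3 = {1, 2}  B4 = {3, 5}
Tree: B1–B2, B1–B3, B2–B4

The largest bag has 2 vertices, giving width 1; this decomposition certifies tw(G) ≤ 1. Any graph with an edge has treewidth ≥ 1, and G has the edge 4–1. The upper and lower bounds meet at 1, so that is the treewidth.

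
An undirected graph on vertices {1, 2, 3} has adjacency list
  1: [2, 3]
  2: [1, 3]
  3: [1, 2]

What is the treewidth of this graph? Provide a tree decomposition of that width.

Treewidth 2.
Bags: B1 = {1, 2, 3}
Tree: (single bag)

A single bag containing all 3 vertices is trivially a valid decomposition of width 2. Conversely, {1, 2, 3} is a clique of size 3, and the vertices of any clique must share a bag in every tree decomposition; so some bag has ≥ 3 vertices and tw(G) ≥ 2. The upper and lower bounds meet at 2, so that is the treewidth.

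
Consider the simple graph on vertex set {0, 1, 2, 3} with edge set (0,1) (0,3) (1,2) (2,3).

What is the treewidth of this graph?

A width-2 tree decomposition is:
Bags: B1 = {0, 1, 2}  B2 = {0, 2, 3}
Tree: B1–B2
Each bag holds 3 vertices, so the decomposition has width 2, which upper-bounds the treewidth. Since 0–1–2–3–0 is a cycle in G, G is not acyclic. Forests are exactly the graphs of treewidth ≤ 1, so tw(G) ≥ 2. The upper and lower bounds meet at 2, so that is the treewidth.

2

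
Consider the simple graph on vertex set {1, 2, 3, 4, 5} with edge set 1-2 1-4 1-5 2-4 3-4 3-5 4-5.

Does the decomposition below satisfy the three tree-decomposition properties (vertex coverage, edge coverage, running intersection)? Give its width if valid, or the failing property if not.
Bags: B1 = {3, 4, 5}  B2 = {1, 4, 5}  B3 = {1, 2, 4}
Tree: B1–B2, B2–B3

Yes; width 2.

Every vertex of G appears in some bag (union = {1, 2, 3, 4, 5}); every edge is covered by a bag; and for each vertex v the set of bags containing v is connected in the bag tree. The decomposition is therefore valid. The largest bag has 3 vertices, so the width is 2.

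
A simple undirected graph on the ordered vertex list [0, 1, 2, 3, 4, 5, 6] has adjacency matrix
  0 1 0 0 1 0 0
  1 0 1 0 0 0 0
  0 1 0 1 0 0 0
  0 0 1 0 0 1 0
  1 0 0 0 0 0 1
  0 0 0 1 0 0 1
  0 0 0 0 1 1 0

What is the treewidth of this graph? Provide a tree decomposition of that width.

Every bag has size at most 3, so the width is 3 − 1 = 2 and tw(G) ≤ 2. For the lower bound, G contains the cycle 5–3–2–1–0–4–6–5, so G is not a forest; only forests have treewidth ≤ 1, hence tw(G) ≥ 2. Combining the bounds, tw(G) = 2.

Treewidth 2.
One such decomposition:
Bags: B1 = {2, 3, 5}  B2 = {1, 2, 5}  B3 = {0, 1, 5}  B4 = {0, 4, 5}  B5 = {4, 5, 6}
Tree: B1–B2, B2–B3, B3–B4, B4–B5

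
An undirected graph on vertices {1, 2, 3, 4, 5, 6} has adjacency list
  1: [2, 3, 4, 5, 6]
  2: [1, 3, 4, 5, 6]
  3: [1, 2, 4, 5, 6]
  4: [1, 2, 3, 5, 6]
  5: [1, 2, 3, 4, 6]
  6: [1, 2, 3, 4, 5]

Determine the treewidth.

5

A width-5 tree decomposition is:
Bags: B1 = {1, 2, 3, 4, 5, 6}
Tree: (single bag)
With just one bag of size 6, the width is 6 − 1 = 5, so tw(G) ≤ 5. On the other hand G contains the 6-clique {1, 2, 3, 4, 5, 6}. A clique must lie in a single bag of any decomposition, so no decomposition can have width below 5. Hence tw(G) = 5 exactly.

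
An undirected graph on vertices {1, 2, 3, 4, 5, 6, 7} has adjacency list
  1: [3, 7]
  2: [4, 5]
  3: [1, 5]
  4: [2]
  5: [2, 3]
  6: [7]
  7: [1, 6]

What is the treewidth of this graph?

1

A width-1 tree decomposition is:
Bags: B1 = {6, 7}  B2 = {1, 7}  B3 = {1, 3}  B4 = {3, 5}  B5 = {2, 5}  B6 = {2, 4}
Tree: B1–B2, B2–B3, B3–B4, B4–B5, B5–B6
Every bag has size at most 2, so the width is 2 − 1 = 1 and tw(G) ≤ 1. Any graph with an edge has treewidth ≥ 1, and G has the edge 6–7. Hence tw(G) = 1 exactly.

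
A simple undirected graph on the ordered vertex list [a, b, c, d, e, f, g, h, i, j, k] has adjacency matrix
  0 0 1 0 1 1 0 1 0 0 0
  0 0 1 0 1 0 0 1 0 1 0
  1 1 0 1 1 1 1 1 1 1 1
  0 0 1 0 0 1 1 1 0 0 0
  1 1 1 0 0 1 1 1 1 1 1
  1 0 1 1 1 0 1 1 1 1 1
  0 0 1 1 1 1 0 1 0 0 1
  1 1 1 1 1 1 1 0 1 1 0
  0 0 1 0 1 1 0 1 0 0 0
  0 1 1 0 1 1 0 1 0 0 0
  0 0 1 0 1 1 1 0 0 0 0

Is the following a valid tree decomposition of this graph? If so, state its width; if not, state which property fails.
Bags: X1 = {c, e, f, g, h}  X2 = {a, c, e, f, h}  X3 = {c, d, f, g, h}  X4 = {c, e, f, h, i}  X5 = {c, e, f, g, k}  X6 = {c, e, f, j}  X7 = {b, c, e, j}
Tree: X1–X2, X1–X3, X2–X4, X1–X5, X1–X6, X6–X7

A tree decomposition must satisfy three properties: every vertex lies in some bag; for every edge, both endpoints lie together in some bag; and for every vertex, the bags containing it form a connected subtree. Here edge (h,j) lies in no bag, so the decomposition is invalid.

No — edge (h,j) lies in no bag.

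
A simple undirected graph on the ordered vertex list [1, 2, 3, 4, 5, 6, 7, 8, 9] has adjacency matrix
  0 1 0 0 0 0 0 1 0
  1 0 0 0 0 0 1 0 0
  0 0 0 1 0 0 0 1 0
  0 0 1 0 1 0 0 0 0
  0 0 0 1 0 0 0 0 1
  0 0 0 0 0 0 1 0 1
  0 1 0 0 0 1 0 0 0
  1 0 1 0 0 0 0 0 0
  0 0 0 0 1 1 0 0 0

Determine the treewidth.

2

A width-2 tree decomposition is:
Bags: B1 = {2, 6, 7}  B2 = {2, 6, 9}  B3 = {2, 5, 9}  B4 = {2, 4, 5}  B5 = {2, 3, 4}  B6 = {2, 3, 8}  B7 = {1, 2, 8}
Tree: B1–B2, B2–B3, B3–B4, B4–B5, B5–B6, B6–B7
The largest bag has 3 vertices, giving width 2; this decomposition certifies tw(G) ≤ 2. The edges 2–7–6–9–5–4–3–8–1–2 form a cycle, so G is not a tree and its treewidth is at least 2. The upper and lower bounds meet at 2, so that is the treewidth.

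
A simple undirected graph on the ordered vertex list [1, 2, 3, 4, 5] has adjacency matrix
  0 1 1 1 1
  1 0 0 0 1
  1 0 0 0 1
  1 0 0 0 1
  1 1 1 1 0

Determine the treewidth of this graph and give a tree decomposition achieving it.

Treewidth 2.
One optimal decomposition is:
Bags: B1 = {1, 3, 5}  B2 = {1, 2, 5}  B3 = {1, 4, 5}
Tree: B1–B2, B1–B3

Each bag holds 3 vertices, so the decomposition has width 2, which upper-bounds the treewidth. Conversely, {1, 2, 5} is a clique of size 3, and the vertices of any clique must share a bag in every tree decomposition; so some bag has ≥ 3 vertices and tw(G) ≥ 2. Therefore the treewidth is 2.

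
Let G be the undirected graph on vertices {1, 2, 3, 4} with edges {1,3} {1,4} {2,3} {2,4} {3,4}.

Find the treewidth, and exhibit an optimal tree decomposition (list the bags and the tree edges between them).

Treewidth 2.
One such decomposition:
Bags: B1 = {2, 3, 4}  B2 = {1, 3, 4}
Tree: B1–B2

The largest bag has 3 vertices, giving width 2; this decomposition certifies tw(G) ≤ 2. For the lower bound, the 3 vertices {1, 3, 4} are pairwise adjacent, and any tree decomposition puts a clique entirely inside one bag — forcing width ≥ 2. Hence tw(G) = 2 exactly.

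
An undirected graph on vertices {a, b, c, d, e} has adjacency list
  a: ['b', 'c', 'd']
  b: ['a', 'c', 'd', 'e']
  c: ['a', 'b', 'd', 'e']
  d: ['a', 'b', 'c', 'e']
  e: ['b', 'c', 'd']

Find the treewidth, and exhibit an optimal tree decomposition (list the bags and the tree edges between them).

Every bag has size at most 4, so the width is 4 − 1 = 3 and tw(G) ≤ 3. Conversely, {b, c, d, e} is a clique of size 4, and the vertices of any clique must share a bag in every tree decomposition; so some bag has ≥ 4 vertices and tw(G) ≥ 3. The upper and lower bounds meet at 3, so that is the treewidth.

Treewidth 3.
Bags: B1 = {a, b, c, d}  B2 = {b, c, d, e}
Tree: B1–B2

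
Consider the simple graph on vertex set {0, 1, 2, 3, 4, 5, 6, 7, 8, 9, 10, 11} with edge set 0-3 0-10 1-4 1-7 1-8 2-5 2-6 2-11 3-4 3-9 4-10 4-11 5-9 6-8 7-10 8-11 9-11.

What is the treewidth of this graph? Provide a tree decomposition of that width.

Each bag holds 4 vertices, so the decomposition has width 3, which upper-bounds the treewidth. For the lower bound: the 4 vertex sets {0,7,10}, {1}, {4}, {3,8,9,11} are disjoint, each induces a connected subgraph, and every pair is joined by at least one edge of G. Contracting each set to a single vertex therefore yields K_{4} as a minor, and since treewidth is minor-monotone, tw(G) ≥ tw(K_{4}) = 3. Hence tw(G) = 3 exactly.

Treewidth 3.
Bags: B1 = {0, 1, 7, 10}  B2 = {0, 1, 4, 10}  B3 = {0, 1, 3, 4}  B4 = {1, 3, 4, 8}  B5 = {3, 4, 8, 11}  B6 = {3, 8, 9, 11}  B7 = {6, 8, 9, 11}  B8 = {2, 6, 9, 11}  B9 = {2, 5, 6, 9}
Tree: B1–B2, B2–B3, B3–B4, B4–B5, B5–B6, B6–B7, B7–B8, B8–B9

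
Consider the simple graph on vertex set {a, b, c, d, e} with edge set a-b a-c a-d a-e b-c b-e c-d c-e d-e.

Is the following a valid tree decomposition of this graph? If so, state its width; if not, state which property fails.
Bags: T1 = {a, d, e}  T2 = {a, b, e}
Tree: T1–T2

No — vertex c appears in no bag.

A tree decomposition must satisfy three properties: every vertex lies in some bag; for every edge, both endpoints lie together in some bag; and for every vertex, the bags containing it form a connected subtree. Here vertex c appears in no bag, so the decomposition is invalid.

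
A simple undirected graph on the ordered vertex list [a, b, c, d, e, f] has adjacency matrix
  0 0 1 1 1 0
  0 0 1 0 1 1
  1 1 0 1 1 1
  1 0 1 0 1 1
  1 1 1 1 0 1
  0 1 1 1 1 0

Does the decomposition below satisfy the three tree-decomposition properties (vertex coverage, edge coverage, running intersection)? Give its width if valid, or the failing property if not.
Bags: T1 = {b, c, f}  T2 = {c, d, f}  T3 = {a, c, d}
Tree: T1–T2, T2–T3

A tree decomposition must satisfy three properties: every vertex lies in some bag; for every edge, both endpoints lie together in some bag; and for every vertex, the bags containing it form a connected subtree. Here vertex e appears in no bag, so the decomposition is invalid.

No — vertex e appears in no bag.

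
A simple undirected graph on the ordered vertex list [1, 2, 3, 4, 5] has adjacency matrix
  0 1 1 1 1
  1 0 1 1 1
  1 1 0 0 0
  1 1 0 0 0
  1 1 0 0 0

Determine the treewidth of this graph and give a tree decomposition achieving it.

Each bag holds 3 vertices, so the decomposition has width 2, which upper-bounds the treewidth. On the other hand G contains the 3-clique {1, 2, 3}. A clique must lie in a single bag of any decomposition, so no decomposition can have width below 2. Combining the bounds, tw(G) = 2.

Treewidth 2.
One optimal decomposition is:
Bags: B1 = {1, 2, 5}  B2 = {1, 2, 3}  B3 = {1, 2, 4}
Tree: B1–B2, B1–B3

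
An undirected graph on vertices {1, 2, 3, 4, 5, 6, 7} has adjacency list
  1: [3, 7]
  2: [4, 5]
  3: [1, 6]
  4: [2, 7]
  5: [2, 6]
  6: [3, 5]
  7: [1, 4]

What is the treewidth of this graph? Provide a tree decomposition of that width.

Treewidth 2.
One such decomposition:
Bags: B1 = {1, 3, 6}  B2 = {1, 5, 6}  B3 = {1, 2, 5}  B4 = {1, 2, 4}  B5 = {1, 4, 7}
Tree: B1–B2, B2–B3, B3–B4, B4–B5

Each bag holds 3 vertices, so the decomposition has width 2, which upper-bounds the treewidth. For the lower bound, G contains the cycle 1–3–6–5–2–4–7–1, so G is not a forest; only forests have treewidth ≤ 1, hence tw(G) ≥ 2. The upper and lower bounds meet at 2, so that is the treewidth.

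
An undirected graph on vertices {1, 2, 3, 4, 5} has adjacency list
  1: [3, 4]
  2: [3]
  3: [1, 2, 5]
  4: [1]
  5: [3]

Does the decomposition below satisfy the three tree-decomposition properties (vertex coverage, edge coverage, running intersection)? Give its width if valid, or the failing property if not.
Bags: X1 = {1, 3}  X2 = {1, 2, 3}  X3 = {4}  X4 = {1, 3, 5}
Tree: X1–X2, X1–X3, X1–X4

A tree decomposition must satisfy three properties: every vertex lies in some bag; for every edge, both endpoints lie together in some bag; and for every vertex, the bags containing it form a connected subtree. Here edge (1,4) lies in no bag, so the decomposition is invalid.

No — edge (1,4) lies in no bag.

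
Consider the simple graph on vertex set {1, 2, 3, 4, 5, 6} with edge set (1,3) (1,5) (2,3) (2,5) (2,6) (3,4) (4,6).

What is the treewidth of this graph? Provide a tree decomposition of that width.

Treewidth 2.
One such decomposition:
Bags: B1 = {1, 2, 5}  B2 = {1, 2, 3}  B3 = {2, 3, 6}  B4 = {3, 4, 6}
Tree: B1–B2, B2–B3, B3–B4

Each bag holds 3 vertices, so the decomposition has width 2, which upper-bounds the treewidth. For the lower bound, G contains the cycle 5–1–3–2–5, so G is not a forest; only forests have treewidth ≤ 1, hence tw(G) ≥ 2. Combining the bounds, tw(G) = 2.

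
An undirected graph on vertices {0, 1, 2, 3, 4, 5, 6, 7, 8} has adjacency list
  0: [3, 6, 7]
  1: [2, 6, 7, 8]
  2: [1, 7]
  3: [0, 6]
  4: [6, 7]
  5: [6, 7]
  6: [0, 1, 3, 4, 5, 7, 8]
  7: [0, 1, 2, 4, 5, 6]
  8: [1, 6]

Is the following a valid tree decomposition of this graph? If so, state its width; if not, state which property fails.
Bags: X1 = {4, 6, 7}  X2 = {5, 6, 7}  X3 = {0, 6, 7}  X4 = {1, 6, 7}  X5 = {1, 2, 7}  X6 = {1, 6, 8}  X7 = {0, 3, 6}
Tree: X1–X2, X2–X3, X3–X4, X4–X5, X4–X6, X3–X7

Vertex coverage: the bags together contain {0, 1, 2, 3, 4, 5, 6, 7, 8}, the full vertex set. Edge coverage: each edge of G has both endpoints in at least one bag. Running intersection: for every vertex, the bags containing it form a connected subtree. All three properties hold, so this is a valid tree decomposition of width max|bag| − 1 = 2, and hence tw(G) ≤ 2.

Yes; width 2.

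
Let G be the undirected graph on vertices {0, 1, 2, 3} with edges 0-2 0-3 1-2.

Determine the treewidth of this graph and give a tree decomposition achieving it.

Each bag holds 2 vertices, so the decomposition has width 1, which upper-bounds the treewidth. Since G has at least one edge (e.g. 3–0), it is not an edgeless graph, so tw(G) ≥ 1. Therefore the treewidth is 1.

Treewidth 1.
One optimal decomposition is:
Bags: B1 = {0, 3}  B2 = {0, 2}  B3 = {1, 2}
Tree: B1–B2, B2–B3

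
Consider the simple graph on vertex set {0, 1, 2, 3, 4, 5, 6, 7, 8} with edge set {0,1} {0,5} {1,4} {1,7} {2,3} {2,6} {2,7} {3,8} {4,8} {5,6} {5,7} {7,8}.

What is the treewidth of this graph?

A width-3 tree decomposition is:
Bags: B1 = {2, 3, 4, 8}  B2 = {2, 4, 7, 8}  B3 = {1, 2, 4, 7}  B4 = {1, 2, 6, 7}  B5 = {1, 5, 6, 7}  B6 = {0, 1, 5, 6}
Tree: B1–B2, B2–B3, B3–B4, B4–B5, B5–B6
Every bag has size at most 4, so the width is 4 − 1 = 3 and tw(G) ≤ 3. For the lower bound: the 4 vertex sets {3,4,8}, {2}, {7}, {0,1,5,6} are disjoint, each induces a connected subgraph, and every pair is joined by at least one edge of G. Contracting each set to a single vertex therefore yields K_{4} as a minor, and since treewidth is minor-monotone, tw(G) ≥ tw(K_{4}) = 3. The upper and lower bounds meet at 3, so that is the treewidth.

3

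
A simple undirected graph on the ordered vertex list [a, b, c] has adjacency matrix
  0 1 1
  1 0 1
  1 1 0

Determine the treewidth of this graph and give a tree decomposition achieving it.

A single bag containing all 3 vertices is trivially a valid decomposition of width 2. On the other hand G contains the 3-clique {a, b, c}. A clique must lie in a single bag of any decomposition, so no decomposition can have width below 2. Therefore the treewidth is 2.

Treewidth 2.
Bags: B1 = {a, b, c}
Tree: (single bag)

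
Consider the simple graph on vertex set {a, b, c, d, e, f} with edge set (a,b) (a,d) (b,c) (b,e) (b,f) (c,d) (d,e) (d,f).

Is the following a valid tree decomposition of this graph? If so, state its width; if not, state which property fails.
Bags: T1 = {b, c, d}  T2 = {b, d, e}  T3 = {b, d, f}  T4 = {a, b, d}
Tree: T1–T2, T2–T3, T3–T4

Every vertex of G appears in some bag (union = {a, b, c, d, e, f}); every edge is covered by a bag; and for each vertex v the set of bags containing v is connected in the bag tree. The decomposition is therefore valid. The largest bag has 3 vertices, so the width is 2.

Yes; width 2.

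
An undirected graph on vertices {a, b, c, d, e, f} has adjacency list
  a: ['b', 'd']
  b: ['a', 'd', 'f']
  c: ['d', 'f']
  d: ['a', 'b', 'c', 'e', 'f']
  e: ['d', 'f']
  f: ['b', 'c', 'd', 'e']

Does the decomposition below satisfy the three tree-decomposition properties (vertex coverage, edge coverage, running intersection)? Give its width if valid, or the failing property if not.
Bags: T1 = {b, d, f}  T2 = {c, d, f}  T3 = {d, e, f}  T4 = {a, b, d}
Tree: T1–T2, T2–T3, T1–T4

Yes; width 2.

Every vertex of G appears in some bag (union = {a, b, c, d, e, f}); every edge is covered by a bag; and for each vertex v the set of bags containing v is connected in the bag tree. The decomposition is therefore valid. The largest bag has 3 vertices, so the width is 2.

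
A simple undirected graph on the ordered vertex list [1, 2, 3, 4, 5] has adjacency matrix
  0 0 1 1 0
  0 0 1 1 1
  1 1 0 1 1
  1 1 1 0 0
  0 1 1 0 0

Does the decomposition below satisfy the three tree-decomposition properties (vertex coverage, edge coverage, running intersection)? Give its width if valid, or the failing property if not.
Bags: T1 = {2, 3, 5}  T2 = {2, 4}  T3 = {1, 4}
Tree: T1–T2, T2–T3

A tree decomposition must satisfy three properties: every vertex lies in some bag; for every edge, both endpoints lie together in some bag; and for every vertex, the bags containing it form a connected subtree. Here edge (3,4) lies in no bag, so the decomposition is invalid.

No — edge (3,4) lies in no bag.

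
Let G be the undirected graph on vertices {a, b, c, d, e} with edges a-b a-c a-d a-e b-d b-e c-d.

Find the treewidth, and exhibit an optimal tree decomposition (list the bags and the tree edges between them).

The largest bag has 3 vertices, giving width 2; this decomposition certifies tw(G) ≤ 2. For the lower bound, the 3 vertices {a, c, d} are pairwise adjacent, and any tree decomposition puts a clique entirely inside one bag — forcing width ≥ 2. Hence tw(G) = 2 exactly.

Treewidth 2.
One optimal decomposition is:
Bags: B1 = {a, b, e}  B2 = {a, b, d}  B3 = {a, c, d}
Tree: B1–B2, B2–B3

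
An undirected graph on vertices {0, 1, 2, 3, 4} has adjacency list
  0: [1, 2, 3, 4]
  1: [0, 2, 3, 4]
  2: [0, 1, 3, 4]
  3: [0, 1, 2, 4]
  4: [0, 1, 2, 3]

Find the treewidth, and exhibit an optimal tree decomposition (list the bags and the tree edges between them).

With just one bag of size 5, the width is 5 − 1 = 4, so tw(G) ≤ 4. Conversely, {0, 1, 2, 3, 4} is a clique of size 5, and the vertices of any clique must share a bag in every tree decomposition; so some bag has ≥ 5 vertices and tw(G) ≥ 4. Combining the bounds, tw(G) = 4.

Treewidth 4.
One such decomposition:
Bags: B1 = {0, 1, 2, 3, 4}
Tree: (single bag)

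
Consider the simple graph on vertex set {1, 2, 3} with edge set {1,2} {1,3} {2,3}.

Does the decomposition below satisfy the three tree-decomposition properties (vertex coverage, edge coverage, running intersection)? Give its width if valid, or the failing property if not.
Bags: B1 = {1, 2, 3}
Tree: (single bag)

Every vertex of G appears in some bag (union = {1, 2, 3}); every edge is covered by a bag; and for each vertex v the set of bags containing v is connected in the bag tree. The decomposition is therefore valid. The largest bag has 3 vertices, so the width is 2.

Yes; width 2.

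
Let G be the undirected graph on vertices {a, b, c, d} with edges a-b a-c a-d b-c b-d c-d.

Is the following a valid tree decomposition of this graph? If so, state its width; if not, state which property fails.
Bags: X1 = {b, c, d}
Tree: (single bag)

A tree decomposition must satisfy three properties: every vertex lies in some bag; for every edge, both endpoints lie together in some bag; and for every vertex, the bags containing it form a connected subtree. Here vertex a appears in no bag, so the decomposition is invalid.

No — vertex a appears in no bag.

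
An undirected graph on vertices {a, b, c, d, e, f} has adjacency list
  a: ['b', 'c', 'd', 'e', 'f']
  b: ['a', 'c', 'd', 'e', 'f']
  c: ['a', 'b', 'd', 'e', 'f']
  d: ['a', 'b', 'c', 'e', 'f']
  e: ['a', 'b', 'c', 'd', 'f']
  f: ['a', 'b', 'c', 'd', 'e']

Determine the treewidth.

5

A width-5 tree decomposition is:
Bags: B1 = {a, b, c, d, e, f}
Tree: (single bag)
A single bag containing all 6 vertices is trivially a valid decomposition of width 5. Conversely, {a, b, c, d, e, f} is a clique of size 6, and the vertices of any clique must share a bag in every tree decomposition; so some bag has ≥ 6 vertices and tw(G) ≥ 5. Hence tw(G) = 5 exactly.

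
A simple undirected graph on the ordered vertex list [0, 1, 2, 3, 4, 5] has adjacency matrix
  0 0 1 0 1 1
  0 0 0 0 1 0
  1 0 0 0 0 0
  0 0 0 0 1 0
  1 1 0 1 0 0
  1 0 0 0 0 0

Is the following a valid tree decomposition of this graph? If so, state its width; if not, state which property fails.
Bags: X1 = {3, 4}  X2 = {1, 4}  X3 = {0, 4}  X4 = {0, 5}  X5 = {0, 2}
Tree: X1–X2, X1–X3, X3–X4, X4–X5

Yes; width 1.

Every vertex of G appears in some bag (union = {0, 1, 2, 3, 4, 5}); every edge is covered by a bag; and for each vertex v the set of bags containing v is connected in the bag tree. The decomposition is therefore valid. The largest bag has 2 vertices, so the width is 1.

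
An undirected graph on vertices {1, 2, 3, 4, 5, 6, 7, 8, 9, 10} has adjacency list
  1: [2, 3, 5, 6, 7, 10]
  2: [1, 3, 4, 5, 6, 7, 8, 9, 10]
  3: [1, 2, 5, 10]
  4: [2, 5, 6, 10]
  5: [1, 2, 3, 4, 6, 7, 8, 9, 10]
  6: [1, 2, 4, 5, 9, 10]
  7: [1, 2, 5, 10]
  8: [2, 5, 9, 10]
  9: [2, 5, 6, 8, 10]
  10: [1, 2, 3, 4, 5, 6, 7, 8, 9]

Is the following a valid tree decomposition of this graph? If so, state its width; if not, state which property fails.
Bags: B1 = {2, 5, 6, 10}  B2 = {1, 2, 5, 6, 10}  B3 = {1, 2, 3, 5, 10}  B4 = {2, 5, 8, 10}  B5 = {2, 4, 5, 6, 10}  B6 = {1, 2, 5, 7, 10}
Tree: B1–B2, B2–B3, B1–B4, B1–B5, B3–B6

No — vertex 9 appears in no bag.

A tree decomposition must satisfy three properties: every vertex lies in some bag; for every edge, both endpoints lie together in some bag; and for every vertex, the bags containing it form a connected subtree. Here vertex 9 appears in no bag, so the decomposition is invalid.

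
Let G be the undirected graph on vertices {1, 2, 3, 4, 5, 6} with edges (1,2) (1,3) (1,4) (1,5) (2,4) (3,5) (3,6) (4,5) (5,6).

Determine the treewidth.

2

A width-2 tree decomposition is:
Bags: B1 = {1, 3, 5}  B2 = {1, 4, 5}  B3 = {1, 2, 4}  B4 = {3, 5, 6}
Tree: B1–B2, B2–B3, B1–B4
Every bag has size at most 3, so the width is 3 − 1 = 2 and tw(G) ≤ 2. On the other hand G contains the 3-clique {1, 3, 5}. A clique must lie in a single bag of any decomposition, so no decomposition can have width below 2. Combining the bounds, tw(G) = 2.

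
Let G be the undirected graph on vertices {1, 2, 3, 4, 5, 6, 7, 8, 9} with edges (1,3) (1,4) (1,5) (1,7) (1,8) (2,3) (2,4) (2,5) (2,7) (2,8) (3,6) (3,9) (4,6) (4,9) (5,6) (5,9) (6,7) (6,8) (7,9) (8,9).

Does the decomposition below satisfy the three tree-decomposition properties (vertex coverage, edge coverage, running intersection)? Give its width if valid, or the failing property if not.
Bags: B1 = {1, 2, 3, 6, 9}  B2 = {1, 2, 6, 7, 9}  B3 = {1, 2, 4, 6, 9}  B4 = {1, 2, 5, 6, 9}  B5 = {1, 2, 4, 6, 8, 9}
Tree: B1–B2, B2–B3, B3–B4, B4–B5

No — bags containing vertex 4 are not connected in the tree.

A tree decomposition must satisfy three properties: every vertex lies in some bag; for every edge, both endpoints lie together in some bag; and for every vertex, the bags containing it form a connected subtree. Here bags containing vertex 4 are not connected in the tree, so the decomposition is invalid.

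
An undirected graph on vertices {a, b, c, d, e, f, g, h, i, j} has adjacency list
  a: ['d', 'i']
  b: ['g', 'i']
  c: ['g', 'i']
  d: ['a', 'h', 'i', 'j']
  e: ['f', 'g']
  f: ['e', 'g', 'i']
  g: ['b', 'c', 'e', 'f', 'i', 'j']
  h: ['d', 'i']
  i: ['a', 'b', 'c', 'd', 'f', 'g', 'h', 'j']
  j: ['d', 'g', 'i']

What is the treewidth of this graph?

2

A width-2 tree decomposition is:
Bags: B1 = {g, i, j}  B2 = {d, i, j}  B3 = {f, g, i}  B4 = {a, d, i}  B5 = {d, h, i}  B6 = {b, g, i}  B7 = {c, g, i}  B8 = {e, f, g}
Tree: B1–B2, B1–B3, B2–B4, B2–B5, B1–B6, B3–B7, B3–B8
The largest bag has 3 vertices, giving width 2; this decomposition certifies tw(G) ≤ 2. On the other hand G contains the 3-clique {e, f, g}. A clique must lie in a single bag of any decomposition, so no decomposition can have width below 2. The upper and lower bounds meet at 2, so that is the treewidth.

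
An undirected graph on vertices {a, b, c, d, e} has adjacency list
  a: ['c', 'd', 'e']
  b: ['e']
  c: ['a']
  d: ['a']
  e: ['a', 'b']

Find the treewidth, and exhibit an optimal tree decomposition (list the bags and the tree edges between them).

Each bag holds 2 vertices, so the decomposition has width 1, which upper-bounds the treewidth. Since G has at least one edge (e.g. a–e), it is not an edgeless graph, so tw(G) ≥ 1. Hence tw(G) = 1 exactly.

Treewidth 1.
One optimal decomposition is:
Bags: B1 = {a, e}  B2 = {b, e}  B3 = {a, c}  B4 = {a, d}
Tree: B1–B2, B1–B3, B1–B4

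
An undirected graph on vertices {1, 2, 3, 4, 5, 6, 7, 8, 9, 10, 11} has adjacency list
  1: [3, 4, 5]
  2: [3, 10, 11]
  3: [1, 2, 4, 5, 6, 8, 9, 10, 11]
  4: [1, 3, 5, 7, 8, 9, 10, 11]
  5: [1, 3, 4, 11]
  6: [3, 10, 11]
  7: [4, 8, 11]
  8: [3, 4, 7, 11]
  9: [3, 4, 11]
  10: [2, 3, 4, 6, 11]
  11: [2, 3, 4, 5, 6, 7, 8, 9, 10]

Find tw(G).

A width-3 tree decomposition is:
Bags: B1 = {3, 4, 10, 11}  B2 = {3, 4, 9, 11}  B3 = {3, 4, 8, 11}  B4 = {3, 6, 10, 11}  B5 = {4, 7, 8, 11}  B6 = {3, 4, 5, 11}  B7 = {2, 3, 10, 11}  B8 = {1, 3, 4, 5}
Tree: B1–B2, B2–B3, B1–B4, B3–B5, B1–B6, B4–B7, B6–B8
Every bag has size at most 4, so the width is 4 − 1 = 3 and tw(G) ≤ 3. For the lower bound, the 4 vertices {1, 3, 4, 5} are pairwise adjacent, and any tree decomposition puts a clique entirely inside one bag — forcing width ≥ 3. The upper and lower bounds meet at 3, so that is the treewidth.

3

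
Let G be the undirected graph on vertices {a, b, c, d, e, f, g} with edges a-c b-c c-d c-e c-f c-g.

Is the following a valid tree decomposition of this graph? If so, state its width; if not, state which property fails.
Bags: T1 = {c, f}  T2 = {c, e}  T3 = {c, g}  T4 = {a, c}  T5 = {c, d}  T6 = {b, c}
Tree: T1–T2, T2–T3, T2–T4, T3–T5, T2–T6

Checking the three conditions: (i) the bags cover all of {a, b, c, d, e, f, g}; (ii) for each edge, some bag contains both endpoints; (iii) the bags containing any fixed vertex form a subtree. All hold, so the decomposition is valid with width 2 − 1 = 1.

Yes; width 1.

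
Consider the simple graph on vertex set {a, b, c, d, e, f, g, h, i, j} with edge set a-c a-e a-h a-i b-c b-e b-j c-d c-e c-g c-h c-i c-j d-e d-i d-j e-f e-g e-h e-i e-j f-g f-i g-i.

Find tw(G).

3

A width-3 tree decomposition is:
Bags: B1 = {c, e, g, i}  B2 = {c, d, e, i}  B3 = {c, d, e, j}  B4 = {a, c, e, i}  B5 = {e, f, g, i}  B6 = {a, c, e, h}  B7 = {b, c, e, j}
Tree: B1–B2, B2–B3, B2–B4, B1–B5, B4–B6, B3–B7
The largest bag has 4 vertices, giving width 3; this decomposition certifies tw(G) ≤ 3. Conversely, {c, d, e, j} is a clique of size 4, and the vertices of any clique must share a bag in every tree decomposition; so some bag has ≥ 4 vertices and tw(G) ≥ 3. Therefore the treewidth is 3.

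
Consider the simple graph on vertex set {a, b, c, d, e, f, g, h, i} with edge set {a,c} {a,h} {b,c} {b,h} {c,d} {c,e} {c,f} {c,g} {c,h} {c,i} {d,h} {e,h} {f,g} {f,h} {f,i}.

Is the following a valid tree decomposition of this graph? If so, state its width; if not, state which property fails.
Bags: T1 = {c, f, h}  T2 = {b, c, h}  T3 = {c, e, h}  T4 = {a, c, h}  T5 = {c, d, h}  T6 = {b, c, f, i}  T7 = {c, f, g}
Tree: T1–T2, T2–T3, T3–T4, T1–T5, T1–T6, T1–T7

A tree decomposition must satisfy three properties: every vertex lies in some bag; for every edge, both endpoints lie together in some bag; and for every vertex, the bags containing it form a connected subtree. Here bags containing vertex b are not connected in the tree, so the decomposition is invalid.

No — bags containing vertex b are not connected in the tree.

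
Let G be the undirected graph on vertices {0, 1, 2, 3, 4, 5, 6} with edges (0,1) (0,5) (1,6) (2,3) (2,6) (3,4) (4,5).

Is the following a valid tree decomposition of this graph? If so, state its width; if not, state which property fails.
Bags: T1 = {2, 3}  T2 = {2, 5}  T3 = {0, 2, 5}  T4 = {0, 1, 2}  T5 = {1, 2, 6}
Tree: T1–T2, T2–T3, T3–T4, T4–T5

A tree decomposition must satisfy three properties: every vertex lies in some bag; for every edge, both endpoints lie together in some bag; and for every vertex, the bags containing it form a connected subtree. Here vertex 4 appears in no bag, so the decomposition is invalid.

No — vertex 4 appears in no bag.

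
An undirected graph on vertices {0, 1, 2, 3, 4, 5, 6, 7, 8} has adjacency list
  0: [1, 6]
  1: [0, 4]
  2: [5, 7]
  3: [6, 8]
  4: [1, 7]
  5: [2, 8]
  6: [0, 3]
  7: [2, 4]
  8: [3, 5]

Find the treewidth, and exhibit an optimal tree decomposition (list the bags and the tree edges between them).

Treewidth 2.
One such decomposition:
Bags: B1 = {0, 1, 6}  B2 = {1, 4, 6}  B3 = {4, 6, 7}  B4 = {2, 6, 7}  B5 = {2, 5, 6}  B6 = {5, 6, 8}  B7 = {3, 6, 8}
Tree: B1–B2, B2–B3, B3–B4, B4–B5, B5–B6, B6–B7

Each bag holds 3 vertices, so the decomposition has width 2, which upper-bounds the treewidth. The edges 6–0–1–4–7–2–5–8–3–6 form a cycle, so G is not a tree and its treewidth is at least 2. The upper and lower bounds meet at 2, so that is the treewidth.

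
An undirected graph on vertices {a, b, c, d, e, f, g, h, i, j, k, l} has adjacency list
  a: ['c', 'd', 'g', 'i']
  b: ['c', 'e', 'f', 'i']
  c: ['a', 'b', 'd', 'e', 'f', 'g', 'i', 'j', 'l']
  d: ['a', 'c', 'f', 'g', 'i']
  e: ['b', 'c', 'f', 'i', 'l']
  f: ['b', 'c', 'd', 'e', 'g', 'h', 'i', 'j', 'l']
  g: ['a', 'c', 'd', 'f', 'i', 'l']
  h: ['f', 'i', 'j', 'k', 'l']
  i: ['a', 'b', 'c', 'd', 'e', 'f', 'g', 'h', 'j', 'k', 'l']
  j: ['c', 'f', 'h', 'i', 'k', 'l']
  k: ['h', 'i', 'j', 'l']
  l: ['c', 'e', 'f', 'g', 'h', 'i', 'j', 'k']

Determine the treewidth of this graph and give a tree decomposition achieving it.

Every bag has size at most 5, so the width is 5 − 1 = 4 and tw(G) ≤ 4. On the other hand G contains the 5-clique {a, c, d, g, i}. A clique must lie in a single bag of any decomposition, so no decomposition can have width below 4. Hence tw(G) = 4 exactly.

Treewidth 4.
One such decomposition:
Bags: B1 = {c, d, f, g, i}  B2 = {c, f, g, i, l}  B3 = {c, f, i, j, l}  B4 = {a, c, d, g, i}  B5 = {c, e, f, i, l}  B6 = {b, c, e, f, i}  B7 = {f, h, i, j, l}  B8 = {h, i, j, k, l}
Tree: B1–B2, B2–B3, B1–B4, B3–B5, B5–B6, B3–B7, B7–B8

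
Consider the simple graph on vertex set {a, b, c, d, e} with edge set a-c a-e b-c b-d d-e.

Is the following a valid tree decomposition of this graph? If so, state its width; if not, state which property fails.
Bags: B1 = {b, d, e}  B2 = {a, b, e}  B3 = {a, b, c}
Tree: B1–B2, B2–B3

Checking the three conditions: (i) the bags cover all of {a, b, c, d, e}; (ii) for each edge, some bag contains both endpoints; (iii) the bags containing any fixed vertex form a subtree. All hold, so the decomposition is valid with width 3 − 1 = 2.

Yes; width 2.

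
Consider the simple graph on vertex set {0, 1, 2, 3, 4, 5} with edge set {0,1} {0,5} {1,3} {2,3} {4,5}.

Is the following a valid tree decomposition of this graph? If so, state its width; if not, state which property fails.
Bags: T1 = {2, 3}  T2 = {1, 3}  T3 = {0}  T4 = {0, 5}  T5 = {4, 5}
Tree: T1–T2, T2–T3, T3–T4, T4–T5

A tree decomposition must satisfy three properties: every vertex lies in some bag; for every edge, both endpoints lie together in some bag; and for every vertex, the bags containing it form a connected subtree. Here edge (1,0) lies in no bag, so the decomposition is invalid.

No — edge (1,0) lies in no bag.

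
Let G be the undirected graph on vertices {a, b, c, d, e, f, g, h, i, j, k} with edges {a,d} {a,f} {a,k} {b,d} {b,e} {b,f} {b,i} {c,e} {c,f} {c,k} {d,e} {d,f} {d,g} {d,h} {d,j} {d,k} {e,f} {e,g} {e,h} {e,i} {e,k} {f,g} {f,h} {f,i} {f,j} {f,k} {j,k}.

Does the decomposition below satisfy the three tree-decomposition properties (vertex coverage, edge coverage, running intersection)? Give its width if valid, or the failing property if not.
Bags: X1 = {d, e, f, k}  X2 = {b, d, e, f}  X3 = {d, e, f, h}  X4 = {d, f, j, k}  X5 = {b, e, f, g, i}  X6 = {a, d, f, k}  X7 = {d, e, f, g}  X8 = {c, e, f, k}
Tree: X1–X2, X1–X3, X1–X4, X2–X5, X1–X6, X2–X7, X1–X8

A tree decomposition must satisfy three properties: every vertex lies in some bag; for every edge, both endpoints lie together in some bag; and for every vertex, the bags containing it form a connected subtree. Here bags containing vertex g are not connected in the tree, so the decomposition is invalid.

No — bags containing vertex g are not connected in the tree.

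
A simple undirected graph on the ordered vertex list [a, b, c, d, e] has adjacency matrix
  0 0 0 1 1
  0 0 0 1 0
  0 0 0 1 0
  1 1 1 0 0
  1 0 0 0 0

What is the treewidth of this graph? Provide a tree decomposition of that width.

Treewidth 1.
Bags: B1 = {b, d}  B2 = {a, d}  B3 = {c, d}  B4 = {a, e}
Tree: B1–B2, B1–B3, B2–B4

Every bag has size at most 2, so the width is 2 − 1 = 1 and tw(G) ≤ 1. Any graph with an edge has treewidth ≥ 1, and G has the edge d–b. Therefore the treewidth is 1.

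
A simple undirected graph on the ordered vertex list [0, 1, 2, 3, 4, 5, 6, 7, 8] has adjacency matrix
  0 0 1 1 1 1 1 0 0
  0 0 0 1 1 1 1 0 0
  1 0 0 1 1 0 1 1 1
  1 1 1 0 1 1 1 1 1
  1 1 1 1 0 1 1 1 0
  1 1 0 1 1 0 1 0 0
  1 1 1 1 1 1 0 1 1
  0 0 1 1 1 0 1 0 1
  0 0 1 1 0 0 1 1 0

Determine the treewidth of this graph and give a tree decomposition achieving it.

Treewidth 4.
One optimal decomposition is:
Bags: B1 = {2, 3, 4, 6, 7}  B2 = {2, 3, 6, 7, 8}  B3 = {0, 2, 3, 4, 6}  B4 = {0, 3, 4, 5, 6}  B5 = {1, 3, 4, 5, 6}
Tree: B1–B2, B1–B3, B3–B4, B4–B5

Every bag has size at most 5, so the width is 5 − 1 = 4 and tw(G) ≤ 4. On the other hand G contains the 5-clique {2, 3, 6, 7, 8}. A clique must lie in a single bag of any decomposition, so no decomposition can have width below 4. The upper and lower bounds meet at 4, so that is the treewidth.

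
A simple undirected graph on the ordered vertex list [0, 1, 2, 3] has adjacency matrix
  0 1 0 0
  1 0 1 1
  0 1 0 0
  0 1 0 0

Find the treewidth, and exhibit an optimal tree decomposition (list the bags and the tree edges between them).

Each bag holds 2 vertices, so the decomposition has width 1, which upper-bounds the treewidth. Any graph with an edge has treewidth ≥ 1, and G has the edge 1–2. Combining the bounds, tw(G) = 1.

Treewidth 1.
One optimal decomposition is:
Bags: B1 = {1, 2}  B2 = {0, 1}  B3 = {1, 3}
Tree: B1–B2, B1–B3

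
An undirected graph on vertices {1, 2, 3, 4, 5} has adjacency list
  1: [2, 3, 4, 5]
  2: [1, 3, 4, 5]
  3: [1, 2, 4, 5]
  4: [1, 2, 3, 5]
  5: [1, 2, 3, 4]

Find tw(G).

4

A width-4 tree decomposition is:
Bags: B1 = {1, 2, 3, 4, 5}
Tree: (single bag)
A single bag containing all 5 vertices is trivially a valid decomposition of width 4. Conversely, {1, 2, 3, 4, 5} is a clique of size 5, and the vertices of any clique must share a bag in every tree decomposition; so some bag has ≥ 5 vertices and tw(G) ≥ 4. The upper and lower bounds meet at 4, so that is the treewidth.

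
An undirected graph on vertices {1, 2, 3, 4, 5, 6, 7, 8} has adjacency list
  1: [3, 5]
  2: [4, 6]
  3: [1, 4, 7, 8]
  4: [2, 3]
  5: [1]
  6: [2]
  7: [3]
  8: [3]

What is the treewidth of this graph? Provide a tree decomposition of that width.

Treewidth 1.
One optimal decomposition is:
Bags: B1 = {3, 4}  B2 = {3, 7}  B3 = {3, 8}  B4 = {1, 3}  B5 = {2, 4}  B6 = {2, 6}  B7 = {1, 5}
Tree: B1–B2, B2–B3, B3–B4, B1–B5, B5–B6, B4–B7

Every bag has size at most 2, so the width is 2 − 1 = 1 and tw(G) ≤ 1. Since G has at least one edge (e.g. 3–4), it is not an edgeless graph, so tw(G) ≥ 1. The upper and lower bounds meet at 1, so that is the treewidth.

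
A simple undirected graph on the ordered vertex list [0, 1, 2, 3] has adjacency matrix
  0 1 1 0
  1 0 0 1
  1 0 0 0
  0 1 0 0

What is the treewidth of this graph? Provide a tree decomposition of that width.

Each bag holds 2 vertices, so the decomposition has width 1, which upper-bounds the treewidth. Any graph with an edge has treewidth ≥ 1, and G has the edge 2–0. Therefore the treewidth is 1.

Treewidth 1.
Bags: B1 = {0, 2}  B2 = {0, 1}  B3 = {1, 3}
Tree: B1–B2, B2–B3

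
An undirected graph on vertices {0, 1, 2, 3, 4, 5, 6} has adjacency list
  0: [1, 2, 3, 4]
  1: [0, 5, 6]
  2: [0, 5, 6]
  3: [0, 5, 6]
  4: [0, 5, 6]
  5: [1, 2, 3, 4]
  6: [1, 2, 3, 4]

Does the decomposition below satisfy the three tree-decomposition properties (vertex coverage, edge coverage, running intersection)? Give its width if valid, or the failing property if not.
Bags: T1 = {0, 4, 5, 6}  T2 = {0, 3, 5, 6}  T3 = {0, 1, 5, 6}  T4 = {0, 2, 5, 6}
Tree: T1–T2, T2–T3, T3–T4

Yes; width 3.

Checking the three conditions: (i) the bags cover all of {0, 1, 2, 3, 4, 5, 6}; (ii) for each edge, some bag contains both endpoints; (iii) the bags containing any fixed vertex form a subtree. All hold, so the decomposition is valid with width 4 − 1 = 3.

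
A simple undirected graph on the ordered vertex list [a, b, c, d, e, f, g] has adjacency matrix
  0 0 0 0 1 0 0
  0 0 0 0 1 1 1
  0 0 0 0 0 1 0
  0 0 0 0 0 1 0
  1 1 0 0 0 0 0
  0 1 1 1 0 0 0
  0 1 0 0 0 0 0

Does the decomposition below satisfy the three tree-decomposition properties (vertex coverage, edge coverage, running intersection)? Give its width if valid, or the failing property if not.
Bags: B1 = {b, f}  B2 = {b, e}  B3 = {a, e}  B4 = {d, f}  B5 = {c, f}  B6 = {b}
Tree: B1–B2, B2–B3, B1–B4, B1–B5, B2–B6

No — vertex g appears in no bag.

A tree decomposition must satisfy three properties: every vertex lies in some bag; for every edge, both endpoints lie together in some bag; and for every vertex, the bags containing it form a connected subtree. Here vertex g appears in no bag, so the decomposition is invalid.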